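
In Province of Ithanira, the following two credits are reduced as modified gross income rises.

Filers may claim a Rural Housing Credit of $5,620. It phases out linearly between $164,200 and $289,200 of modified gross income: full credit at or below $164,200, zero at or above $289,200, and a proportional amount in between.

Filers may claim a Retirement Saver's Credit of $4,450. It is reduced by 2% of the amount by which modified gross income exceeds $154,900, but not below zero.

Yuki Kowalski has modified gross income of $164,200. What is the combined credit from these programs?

Rural Housing Credit: $164,200 is at or below the $164,200 threshold, so the full $5,620 applies.
Retirement Saver's Credit: 2% of the $9,300 excess over $154,900 is $186; credit = $4,450 − $186 = $4,264.
Total: $5,620 + $4,264 = $9,884.

$9,884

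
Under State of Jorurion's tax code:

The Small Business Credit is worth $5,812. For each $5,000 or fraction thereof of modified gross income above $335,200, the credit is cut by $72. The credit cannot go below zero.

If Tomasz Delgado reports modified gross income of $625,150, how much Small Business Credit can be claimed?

Small Business Credit: income exceeds $335,200 by $289,950, which is 58 full-or-partial $5,000 increments; reduction = 58 × $72 = $4,176, leaving $1,636.

$1,636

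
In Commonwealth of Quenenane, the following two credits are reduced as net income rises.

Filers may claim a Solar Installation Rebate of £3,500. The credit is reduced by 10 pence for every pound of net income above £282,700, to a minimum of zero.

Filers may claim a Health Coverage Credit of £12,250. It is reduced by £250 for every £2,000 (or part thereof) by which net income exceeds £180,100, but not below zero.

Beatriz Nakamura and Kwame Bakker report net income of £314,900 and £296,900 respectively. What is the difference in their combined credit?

£1,800

Beatriz (£314,900): Solar Installation Rebate: 10% of the £32,200 excess over £282,700 is £3,220; credit = £3,500 − £3,220 = £280. Health Coverage Credit: income exceeds £180,100 by £134,800 → 68 increments × £250 = £17,000 ≥ base, so the credit is £0. total £280 + £0 = £280
Kwame (£296,900): Solar Installation Rebate: 10% of the £14,200 excess over £282,700 is £1,420; credit = £3,500 − £1,420 = £2,080. Health Coverage Credit: income exceeds £180,100 by £116,800 → 59 increments × £250 = £14,750 ≥ base, so the credit is £0. total £2,080 + £0 = £2,080
Difference: |£280 − £2,080| = £1,800.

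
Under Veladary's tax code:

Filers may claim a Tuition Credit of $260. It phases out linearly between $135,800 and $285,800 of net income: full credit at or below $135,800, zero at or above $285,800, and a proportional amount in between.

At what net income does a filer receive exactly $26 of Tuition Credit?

$26 is 26/260 of the full $260, so 234/260 of the $150,000 range has been used: income = $135,800 + $150,000 × 234/260 = $270,800.

$270,800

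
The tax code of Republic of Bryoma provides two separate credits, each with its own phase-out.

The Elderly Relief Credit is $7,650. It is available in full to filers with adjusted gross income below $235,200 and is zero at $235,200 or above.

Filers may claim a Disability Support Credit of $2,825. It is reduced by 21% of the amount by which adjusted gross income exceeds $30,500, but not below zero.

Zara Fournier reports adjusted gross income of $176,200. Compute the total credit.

$7,650

Elderly Relief Credit: $176,200 is below the $235,200 cutoff, so the full $7,650 applies.
Disability Support Credit: 21% of the $145,700 excess over $30,500 is $30,597 ≥ base, so the credit is $0.
Total: $7,650 + $0 = $7,650.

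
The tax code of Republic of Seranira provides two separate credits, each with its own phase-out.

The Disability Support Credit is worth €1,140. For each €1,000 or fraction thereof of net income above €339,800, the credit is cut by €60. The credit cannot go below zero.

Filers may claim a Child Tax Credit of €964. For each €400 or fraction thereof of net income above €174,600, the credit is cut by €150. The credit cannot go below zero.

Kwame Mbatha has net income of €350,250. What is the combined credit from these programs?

€480

Disability Support Credit: income exceeds €339,800 by €10,450, which is 11 full-or-partial €1,000 increments; reduction = 11 × €60 = €660, leaving €480.
Child Tax Credit: income exceeds €174,600 by €175,650 → 440 increments × €150 = €66,000 ≥ base, so the credit is €0.
Total: €480 + €0 = €480.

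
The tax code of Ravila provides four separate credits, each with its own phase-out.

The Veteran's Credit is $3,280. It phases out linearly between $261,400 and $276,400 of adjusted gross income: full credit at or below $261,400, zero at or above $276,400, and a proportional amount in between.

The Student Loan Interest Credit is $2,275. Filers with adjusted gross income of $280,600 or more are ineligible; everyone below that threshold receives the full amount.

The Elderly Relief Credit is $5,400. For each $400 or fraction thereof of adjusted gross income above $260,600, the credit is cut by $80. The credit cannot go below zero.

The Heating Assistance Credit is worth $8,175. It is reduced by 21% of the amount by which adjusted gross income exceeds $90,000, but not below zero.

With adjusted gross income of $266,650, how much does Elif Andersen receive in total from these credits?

Veteran's Credit: $266,650 is $5,250 into a $15,000 phase-out range, leaving 9,750/15,000 of the credit: $3,280 × 9,750/15,000 = $2,132.
Student Loan Interest Credit: $266,650 is below the $280,600 cutoff, so the full $2,275 applies.
Elderly Relief Credit: income exceeds $260,600 by $6,050, which is 16 full-or-partial $400 increments; reduction = 16 × $80 = $1,280, leaving $4,120.
Heating Assistance Credit: 21% of the $176,650 excess over $90,000 is $37,096.50 ≥ base, so the credit is $0.
Total: $2,132 + $2,275 + $4,120 + $0 = $8,527.

$8,527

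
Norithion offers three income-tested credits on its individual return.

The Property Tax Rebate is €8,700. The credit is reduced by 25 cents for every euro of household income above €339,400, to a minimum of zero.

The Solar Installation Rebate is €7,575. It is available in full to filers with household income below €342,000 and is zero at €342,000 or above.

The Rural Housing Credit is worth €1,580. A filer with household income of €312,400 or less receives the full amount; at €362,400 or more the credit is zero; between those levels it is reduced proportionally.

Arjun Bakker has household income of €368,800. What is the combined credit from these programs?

Property Tax Rebate: 25% of the €29,400 excess over €339,400 is €7,350; credit = €8,700 − €7,350 = €1,350.
Solar Installation Rebate: €368,800 meets or exceeds the €342,000 cutoff, so the credit is €0.
Rural Housing Credit: €368,800 is at or above €362,400, so the credit is €0.
Total: €1,350 + €0 + €0 = €1,350.

€1,350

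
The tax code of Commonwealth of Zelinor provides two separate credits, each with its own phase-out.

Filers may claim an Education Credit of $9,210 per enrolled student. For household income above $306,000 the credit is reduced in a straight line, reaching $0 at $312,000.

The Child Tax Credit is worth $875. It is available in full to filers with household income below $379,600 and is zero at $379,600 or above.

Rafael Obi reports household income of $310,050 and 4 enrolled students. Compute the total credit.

Education Credit: base = 4 × $9,210 = $36,840. $310,050 is $4,050 into a $6,000 phase-out range, leaving 1,950/6,000 of the credit: $36,840 × 1,950/6,000 = $11,973.
Child Tax Credit: $310,050 is below the $379,600 cutoff, so the full $875 applies.
Total: $11,973 + $875 = $12,848.

$12,848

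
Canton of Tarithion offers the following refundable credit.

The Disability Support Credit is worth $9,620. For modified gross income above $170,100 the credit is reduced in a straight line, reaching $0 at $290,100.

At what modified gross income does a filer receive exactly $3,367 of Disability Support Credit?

$3,367 is 3,367/9,620 of the full $9,620, so 6,253/9,620 of the $120,000 range has been used: income = $170,100 + $120,000 × 6,253/9,620 = $248,100.

$248,100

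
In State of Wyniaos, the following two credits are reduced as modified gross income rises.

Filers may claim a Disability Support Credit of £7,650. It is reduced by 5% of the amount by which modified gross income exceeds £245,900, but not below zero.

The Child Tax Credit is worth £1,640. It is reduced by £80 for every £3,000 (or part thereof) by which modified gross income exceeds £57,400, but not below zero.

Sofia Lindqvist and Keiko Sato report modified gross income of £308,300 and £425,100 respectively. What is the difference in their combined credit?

£4,530

Sofia (£308,300): Disability Support Credit: 5% of the £62,400 excess over £245,900 is £3,120; credit = £7,650 − £3,120 = £4,530. Child Tax Credit: income exceeds £57,400 by £250,900 → 84 increments × £80 = £6,720 ≥ base, so the credit is £0. total £4,530 + £0 = £4,530
Keiko (£425,100): Disability Support Credit: 5% of the £179,200 excess over £245,900 is £8,960 ≥ base, so the credit is £0. Child Tax Credit: income exceeds £57,400 by £367,700 → 123 increments × £80 = £9,840 ≥ base, so the credit is £0. total £0 + £0 = £0
Difference: |£4,530 − £0| = £4,530.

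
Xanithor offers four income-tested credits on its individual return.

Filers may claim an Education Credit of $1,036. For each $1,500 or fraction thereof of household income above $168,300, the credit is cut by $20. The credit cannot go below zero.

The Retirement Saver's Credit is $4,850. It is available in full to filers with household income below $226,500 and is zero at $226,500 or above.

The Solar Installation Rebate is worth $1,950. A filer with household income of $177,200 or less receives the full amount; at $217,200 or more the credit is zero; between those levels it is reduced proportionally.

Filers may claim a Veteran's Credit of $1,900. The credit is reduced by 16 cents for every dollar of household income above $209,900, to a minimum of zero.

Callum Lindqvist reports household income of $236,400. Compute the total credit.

Education Credit: income exceeds $168,300 by $68,100, which is 46 full-or-partial $1,500 increments; reduction = 46 × $20 = $920, leaving $116.
Retirement Saver's Credit: $236,400 meets or exceeds the $226,500 cutoff, so the credit is $0.
Solar Installation Rebate: $236,400 is at or above $217,200, so the credit is $0.
Veteran's Credit: 16% of the $26,500 excess over $209,900 is $4,240 ≥ base, so the credit is $0.
Total: $116 + $0 + $0 + $0 = $116.

$116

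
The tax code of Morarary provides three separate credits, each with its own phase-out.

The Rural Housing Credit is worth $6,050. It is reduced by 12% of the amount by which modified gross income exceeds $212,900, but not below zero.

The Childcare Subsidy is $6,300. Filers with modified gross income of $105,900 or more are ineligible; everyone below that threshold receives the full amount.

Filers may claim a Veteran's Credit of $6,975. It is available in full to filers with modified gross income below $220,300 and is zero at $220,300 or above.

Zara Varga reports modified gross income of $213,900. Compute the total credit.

$12,905

Rural Housing Credit: 12% of the $1,000 excess over $212,900 is $120; credit = $6,050 − $120 = $5,930.
Childcare Subsidy: $213,900 meets or exceeds the $105,900 cutoff, so the credit is $0.
Veteran's Credit: $213,900 is below the $220,300 cutoff, so the full $6,975 applies.
Total: $5,930 + $0 + $6,975 = $12,905.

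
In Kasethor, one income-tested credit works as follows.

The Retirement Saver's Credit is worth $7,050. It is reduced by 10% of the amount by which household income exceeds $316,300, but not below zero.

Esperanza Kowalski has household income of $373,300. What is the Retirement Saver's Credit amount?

Retirement Saver's Credit: 10% of the $57,000 excess over $316,300 is $5,700; credit = $7,050 − $5,700 = $1,350.

$1,350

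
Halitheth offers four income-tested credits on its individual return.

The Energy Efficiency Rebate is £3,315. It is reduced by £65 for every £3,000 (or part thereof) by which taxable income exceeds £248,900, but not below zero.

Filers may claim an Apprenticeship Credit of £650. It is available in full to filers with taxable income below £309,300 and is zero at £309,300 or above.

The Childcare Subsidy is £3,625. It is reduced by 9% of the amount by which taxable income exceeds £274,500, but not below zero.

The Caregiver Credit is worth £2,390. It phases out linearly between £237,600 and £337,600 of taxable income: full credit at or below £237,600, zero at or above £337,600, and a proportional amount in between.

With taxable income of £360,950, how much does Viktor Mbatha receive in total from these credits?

Energy Efficiency Rebate: income exceeds £248,900 by £112,050, which is 38 full-or-partial £3,000 increments; reduction = 38 × £65 = £2,470, leaving £845.
Apprenticeship Credit: £360,950 meets or exceeds the £309,300 cutoff, so the credit is £0.
Childcare Subsidy: 9% of the £86,450 excess over £274,500 is £7,780.50 ≥ base, so the credit is £0.
Caregiver Credit: £360,950 is at or above £337,600, so the credit is £0.
Total: £845 + £0 + £0 + £0 = £845.

£845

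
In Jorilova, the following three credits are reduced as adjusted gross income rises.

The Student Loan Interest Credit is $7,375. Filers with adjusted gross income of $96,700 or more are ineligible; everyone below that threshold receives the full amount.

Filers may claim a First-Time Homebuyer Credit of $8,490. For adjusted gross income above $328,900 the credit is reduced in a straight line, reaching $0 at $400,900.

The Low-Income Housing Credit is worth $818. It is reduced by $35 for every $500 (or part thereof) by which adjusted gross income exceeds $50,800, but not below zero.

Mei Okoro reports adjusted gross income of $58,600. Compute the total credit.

Student Loan Interest Credit: $58,600 is below the $96,700 cutoff, so the full $7,375 applies.
First-Time Homebuyer Credit: $58,600 is at or below the $328,900 threshold, so the full $8,490 applies.
Low-Income Housing Credit: income exceeds $50,800 by $7,800, which is 16 full-or-partial $500 increments; reduction = 16 × $35 = $560, leaving $258.
Total: $7,375 + $8,490 + $258 = $16,123.

$16,123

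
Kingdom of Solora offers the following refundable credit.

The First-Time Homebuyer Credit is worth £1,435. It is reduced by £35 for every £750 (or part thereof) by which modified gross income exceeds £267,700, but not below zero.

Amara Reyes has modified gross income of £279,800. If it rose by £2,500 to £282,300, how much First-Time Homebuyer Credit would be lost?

£105

At £279,800 — income exceeds £267,700 by £12,100, which is 17 full-or-partial £750 increments; reduction = 17 × £35 = £595, leaving £840.
At £282,300 — income exceeds £267,700 by £14,600, which is 20 full-or-partial £750 increments; reduction = 20 × £35 = £700, leaving £735.
Lost: £840 − £735 = £105.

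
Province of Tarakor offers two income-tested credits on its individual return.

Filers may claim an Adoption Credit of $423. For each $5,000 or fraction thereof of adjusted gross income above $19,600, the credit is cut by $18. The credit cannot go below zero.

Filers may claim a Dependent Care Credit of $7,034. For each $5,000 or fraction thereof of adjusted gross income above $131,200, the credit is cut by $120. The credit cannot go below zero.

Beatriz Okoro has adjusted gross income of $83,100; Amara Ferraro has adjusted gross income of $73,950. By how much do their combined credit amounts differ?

Beatriz ($83,100): Adoption Credit: income exceeds $19,600 by $63,500, which is 13 full-or-partial $5,000 increments; reduction = 13 × $18 = $234, leaving $189. Dependent Care Credit: $83,100 is at or below the $131,200 threshold, so the full $7,034 applies. total $189 + $7,034 = $7,223
Amara ($73,950): Adoption Credit: income exceeds $19,600 by $54,350, which is 11 full-or-partial $5,000 increments; reduction = 11 × $18 = $198, leaving $225. Dependent Care Credit: $73,950 is at or below the $131,200 threshold, so the full $7,034 applies. total $225 + $7,034 = $7,259
Difference: |$7,223 − $7,259| = $36.

$36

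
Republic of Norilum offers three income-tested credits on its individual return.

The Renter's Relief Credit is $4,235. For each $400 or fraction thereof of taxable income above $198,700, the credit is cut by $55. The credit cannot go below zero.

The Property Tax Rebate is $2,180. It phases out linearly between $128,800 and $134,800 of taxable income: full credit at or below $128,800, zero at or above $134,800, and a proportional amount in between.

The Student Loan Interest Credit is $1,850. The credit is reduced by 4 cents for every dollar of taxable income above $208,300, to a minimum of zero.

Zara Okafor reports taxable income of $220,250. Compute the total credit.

Renter's Relief Credit: income exceeds $198,700 by $21,550, which is 54 full-or-partial $400 increments; reduction = 54 × $55 = $2,970, leaving $1,265.
Property Tax Rebate: $220,250 is at or above $134,800, so the credit is $0.
Student Loan Interest Credit: 4% of the $11,950 excess over $208,300 is $478; credit = $1,850 − $478 = $1,372.
Total: $1,265 + $0 + $1,372 = $2,637.

$2,637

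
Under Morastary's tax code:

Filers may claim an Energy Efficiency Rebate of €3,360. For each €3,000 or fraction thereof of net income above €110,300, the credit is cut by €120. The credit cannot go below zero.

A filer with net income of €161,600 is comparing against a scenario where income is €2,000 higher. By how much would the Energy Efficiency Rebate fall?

€0

At €161,600 — income exceeds €110,300 by €51,300, which is 18 full-or-partial €3,000 increments; reduction = 18 × €120 = €2,160, leaving €1,200.
At €163,600 — income exceeds €110,300 by €53,300, which is 18 full-or-partial €3,000 increments; reduction = 18 × €120 = €2,160, leaving €1,200.
Lost: €1,200 − €1,200 = €0.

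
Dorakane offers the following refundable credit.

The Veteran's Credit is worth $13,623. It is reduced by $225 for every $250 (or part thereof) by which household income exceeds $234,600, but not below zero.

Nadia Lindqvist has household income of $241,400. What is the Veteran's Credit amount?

$7,323

Veteran's Credit: income exceeds $234,600 by $6,800, which is 28 full-or-partial $250 increments; reduction = 28 × $225 = $6,300, leaving $7,323.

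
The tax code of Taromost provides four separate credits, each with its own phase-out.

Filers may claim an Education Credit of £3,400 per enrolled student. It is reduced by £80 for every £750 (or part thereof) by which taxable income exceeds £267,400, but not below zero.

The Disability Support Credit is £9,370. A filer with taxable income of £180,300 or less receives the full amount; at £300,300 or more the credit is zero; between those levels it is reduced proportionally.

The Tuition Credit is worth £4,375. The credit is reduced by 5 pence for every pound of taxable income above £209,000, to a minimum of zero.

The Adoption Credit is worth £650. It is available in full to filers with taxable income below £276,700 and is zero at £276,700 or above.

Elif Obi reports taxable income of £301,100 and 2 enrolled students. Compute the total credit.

Education Credit: base = 2 × £3,400 = £6,800. income exceeds £267,400 by £33,700, which is 45 full-or-partial £750 increments; reduction = 45 × £80 = £3,600, leaving £3,200.
Disability Support Credit: £301,100 is at or above £300,300, so the credit is £0.
Tuition Credit: 5% of the £92,100 excess over £209,000 is £4,605 ≥ base, so the credit is £0.
Adoption Credit: £301,100 meets or exceeds the £276,700 cutoff, so the credit is £0.
Total: £3,200 + £0 + £0 + £0 = £3,200.

£3,200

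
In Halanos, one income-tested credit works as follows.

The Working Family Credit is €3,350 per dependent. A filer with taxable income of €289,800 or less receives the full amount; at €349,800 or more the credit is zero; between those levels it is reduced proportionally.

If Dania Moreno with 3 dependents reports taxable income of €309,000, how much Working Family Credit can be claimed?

€6,834

Working Family Credit: base = 3 × €3,350 = €10,050. €309,000 is €19,200 into a €60,000 phase-out range, leaving 40,800/60,000 of the credit: €10,050 × 40,800/60,000 = €6,834.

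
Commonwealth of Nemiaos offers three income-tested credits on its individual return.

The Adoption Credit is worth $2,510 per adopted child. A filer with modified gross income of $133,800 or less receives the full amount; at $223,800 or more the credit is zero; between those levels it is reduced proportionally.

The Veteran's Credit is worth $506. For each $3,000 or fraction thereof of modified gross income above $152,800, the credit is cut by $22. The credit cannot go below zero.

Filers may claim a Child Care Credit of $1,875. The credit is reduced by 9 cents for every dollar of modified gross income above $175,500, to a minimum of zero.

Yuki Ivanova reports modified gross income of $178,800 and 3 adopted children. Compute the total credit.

$5,651

Adoption Credit: base = 3 × $2,510 = $7,530. $178,800 is $45,000 into a $90,000 phase-out range, leaving 45,000/90,000 of the credit: $7,530 × 45,000/90,000 = $3,765.
Veteran's Credit: income exceeds $152,800 by $26,000, which is 9 full-or-partial $3,000 increments; reduction = 9 × $22 = $198, leaving $308.
Child Care Credit: 9% of the $3,300 excess over $175,500 is $297; credit = $1,875 − $297 = $1,578.
Total: $3,765 + $308 + $1,578 = $5,651.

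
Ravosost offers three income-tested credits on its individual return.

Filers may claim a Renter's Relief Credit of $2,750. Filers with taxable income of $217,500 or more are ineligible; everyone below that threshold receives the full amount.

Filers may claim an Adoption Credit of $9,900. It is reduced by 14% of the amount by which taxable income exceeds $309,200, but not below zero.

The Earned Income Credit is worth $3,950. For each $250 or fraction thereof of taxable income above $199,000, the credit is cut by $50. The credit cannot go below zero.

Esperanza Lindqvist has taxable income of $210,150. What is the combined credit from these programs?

$14,350

Renter's Relief Credit: $210,150 is below the $217,500 cutoff, so the full $2,750 applies.
Adoption Credit: $210,150 is at or below the $309,200 threshold, so the full $9,900 applies.
Earned Income Credit: income exceeds $199,000 by $11,150, which is 45 full-or-partial $250 increments; reduction = 45 × $50 = $2,250, leaving $1,700.
Total: $2,750 + $9,900 + $1,700 = $14,350.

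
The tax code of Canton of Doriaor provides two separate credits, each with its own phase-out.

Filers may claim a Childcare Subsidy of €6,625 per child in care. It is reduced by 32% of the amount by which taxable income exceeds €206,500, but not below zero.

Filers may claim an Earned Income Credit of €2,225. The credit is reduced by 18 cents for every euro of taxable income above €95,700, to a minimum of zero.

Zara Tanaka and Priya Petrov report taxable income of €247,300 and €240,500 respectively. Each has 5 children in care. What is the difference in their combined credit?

Zara (€247,300): Childcare Subsidy: base = 5 × €6,625 = €33,125. 32% of the €40,800 excess over €206,500 is €13,056; credit = €33,125 − €13,056 = €20,069. Earned Income Credit: 18% of the €151,600 excess over €95,700 is €27,288 ≥ base, so the credit is €0. total €20,069 + €0 = €20,069
Priya (€240,500): Childcare Subsidy: base = 5 × €6,625 = €33,125. 32% of the €34,000 excess over €206,500 is €10,880; credit = €33,125 − €10,880 = €22,245. Earned Income Credit: 18% of the €144,800 excess over €95,700 is €26,064 ≥ base, so the credit is €0. total €22,245 + €0 = €22,245
Difference: |€20,069 − €22,245| = €2,176.

€2,176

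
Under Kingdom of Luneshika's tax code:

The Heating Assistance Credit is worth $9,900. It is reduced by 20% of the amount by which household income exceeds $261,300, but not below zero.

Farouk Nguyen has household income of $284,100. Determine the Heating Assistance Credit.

Heating Assistance Credit: 20% of the $22,800 excess over $261,300 is $4,560; credit = $9,900 − $4,560 = $5,340.

$5,340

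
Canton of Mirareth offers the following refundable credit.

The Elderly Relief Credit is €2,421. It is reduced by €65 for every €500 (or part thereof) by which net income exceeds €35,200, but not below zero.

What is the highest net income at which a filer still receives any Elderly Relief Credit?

After 37 increments the reduction is 37 × €65 = €2,405, leaving €16; one more increment wipes it out. Increment 37 ends at excess 37 × €500 = €18,500, so the highest qualifying income is €35,200 + €18,500 = €53,700.

€53,700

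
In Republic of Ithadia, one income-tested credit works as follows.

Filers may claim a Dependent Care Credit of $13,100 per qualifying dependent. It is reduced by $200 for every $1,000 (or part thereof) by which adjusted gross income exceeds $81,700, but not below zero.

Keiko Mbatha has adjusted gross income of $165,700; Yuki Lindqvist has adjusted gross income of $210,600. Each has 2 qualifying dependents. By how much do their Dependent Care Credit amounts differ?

Keiko ($165,700): Dependent Care Credit: base = 2 × $13,100 = $26,200. income exceeds $81,700 by $84,000, which is 84 full-or-partial $1,000 increments; reduction = 84 × $200 = $16,800, leaving $9,400.
Yuki ($210,600): Dependent Care Credit: base = 2 × $13,100 = $26,200. income exceeds $81,700 by $128,900, which is 129 full-or-partial $1,000 increments; reduction = 129 × $200 = $25,800, leaving $400.
Difference: |$9,400 − $400| = $9,000.

$9,000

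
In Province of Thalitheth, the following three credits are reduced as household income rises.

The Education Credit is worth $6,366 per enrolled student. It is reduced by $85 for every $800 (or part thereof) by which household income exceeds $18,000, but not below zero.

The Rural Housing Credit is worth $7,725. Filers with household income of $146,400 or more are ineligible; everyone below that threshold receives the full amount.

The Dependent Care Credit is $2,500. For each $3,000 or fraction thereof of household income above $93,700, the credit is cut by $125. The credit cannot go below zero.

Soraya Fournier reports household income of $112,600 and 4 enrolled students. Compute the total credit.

$24,699

Education Credit: base = 4 × $6,366 = $25,464. income exceeds $18,000 by $94,600, which is 119 full-or-partial $800 increments; reduction = 119 × $85 = $10,115, leaving $15,349.
Rural Housing Credit: $112,600 is below the $146,400 cutoff, so the full $7,725 applies.
Dependent Care Credit: income exceeds $93,700 by $18,900, which is 7 full-or-partial $3,000 increments; reduction = 7 × $125 = $875, leaving $1,625.
Total: $15,349 + $7,725 + $1,625 = $24,699.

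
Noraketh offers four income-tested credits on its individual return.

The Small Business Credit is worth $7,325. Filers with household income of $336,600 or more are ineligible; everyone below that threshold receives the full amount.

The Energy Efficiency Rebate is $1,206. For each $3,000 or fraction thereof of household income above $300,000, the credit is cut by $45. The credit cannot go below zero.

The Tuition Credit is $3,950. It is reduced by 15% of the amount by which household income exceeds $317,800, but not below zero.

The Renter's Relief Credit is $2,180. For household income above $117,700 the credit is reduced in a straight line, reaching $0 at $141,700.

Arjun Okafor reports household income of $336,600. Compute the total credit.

$1,751

Small Business Credit: $336,600 meets or exceeds the $336,600 cutoff, so the credit is $0.
Energy Efficiency Rebate: income exceeds $300,000 by $36,600, which is 13 full-or-partial $3,000 increments; reduction = 13 × $45 = $585, leaving $621.
Tuition Credit: 15% of the $18,800 excess over $317,800 is $2,820; credit = $3,950 − $2,820 = $1,130.
Renter's Relief Credit: $336,600 is at or above $141,700, so the credit is $0.
Total: $0 + $621 + $1,130 + $0 = $1,751.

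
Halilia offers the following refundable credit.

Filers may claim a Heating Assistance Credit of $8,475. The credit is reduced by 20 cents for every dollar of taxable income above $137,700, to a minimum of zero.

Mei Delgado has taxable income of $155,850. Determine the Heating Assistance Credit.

Heating Assistance Credit: 20% of the $18,150 excess over $137,700 is $3,630; credit = $8,475 − $3,630 = $4,845.

$4,845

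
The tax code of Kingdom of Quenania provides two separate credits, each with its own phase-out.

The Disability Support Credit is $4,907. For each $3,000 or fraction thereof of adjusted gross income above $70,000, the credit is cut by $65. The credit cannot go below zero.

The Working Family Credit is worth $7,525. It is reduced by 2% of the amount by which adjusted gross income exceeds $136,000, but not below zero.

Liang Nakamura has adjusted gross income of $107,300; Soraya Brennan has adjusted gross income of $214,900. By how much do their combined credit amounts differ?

Liang ($107,300): Disability Support Credit: income exceeds $70,000 by $37,300, which is 13 full-or-partial $3,000 increments; reduction = 13 × $65 = $845, leaving $4,062. Working Family Credit: $107,300 is at or below the $136,000 threshold, so the full $7,525 applies. total $4,062 + $7,525 = $11,587
Soraya ($214,900): Disability Support Credit: income exceeds $70,000 by $144,900, which is 49 full-or-partial $3,000 increments; reduction = 49 × $65 = $3,185, leaving $1,722. Working Family Credit: 2% of the $78,900 excess over $136,000 is $1,578; credit = $7,525 − $1,578 = $5,947. total $1,722 + $5,947 = $7,669
Difference: |$11,587 − $7,669| = $3,918.

$3,918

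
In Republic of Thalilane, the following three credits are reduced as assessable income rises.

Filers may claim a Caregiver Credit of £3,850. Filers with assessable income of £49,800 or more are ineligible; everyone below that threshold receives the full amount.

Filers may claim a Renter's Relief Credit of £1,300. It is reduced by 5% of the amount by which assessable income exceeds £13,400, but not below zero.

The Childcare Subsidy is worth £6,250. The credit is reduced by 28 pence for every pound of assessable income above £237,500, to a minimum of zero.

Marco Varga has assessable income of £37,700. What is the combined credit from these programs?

Caregiver Credit: £37,700 is below the £49,800 cutoff, so the full £3,850 applies.
Renter's Relief Credit: 5% of the £24,300 excess over £13,400 is £1,215; credit = £1,300 − £1,215 = £85.
Childcare Subsidy: £37,700 is at or below the £237,500 threshold, so the full £6,250 applies.
Total: £3,850 + £85 + £6,250 = £10,185.

£10,185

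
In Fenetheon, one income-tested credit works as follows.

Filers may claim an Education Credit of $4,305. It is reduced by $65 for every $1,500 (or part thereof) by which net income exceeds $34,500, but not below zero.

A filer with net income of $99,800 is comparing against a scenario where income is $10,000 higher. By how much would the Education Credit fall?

$455

At $99,800 — income exceeds $34,500 by $65,300, which is 44 full-or-partial $1,500 increments; reduction = 44 × $65 = $2,860, leaving $1,445.
At $109,800 — income exceeds $34,500 by $75,300, which is 51 full-or-partial $1,500 increments; reduction = 51 × $65 = $3,315, leaving $990.
Lost: $1,445 − $990 = $455.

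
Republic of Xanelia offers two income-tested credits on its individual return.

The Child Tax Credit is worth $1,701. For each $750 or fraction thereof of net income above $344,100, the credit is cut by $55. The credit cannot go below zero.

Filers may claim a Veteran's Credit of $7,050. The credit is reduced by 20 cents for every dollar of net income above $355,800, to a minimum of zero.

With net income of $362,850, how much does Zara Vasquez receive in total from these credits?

Child Tax Credit: income exceeds $344,100 by $18,750, which is 25 full-or-partial $750 increments; reduction = 25 × $55 = $1,375, leaving $326.
Veteran's Credit: 20% of the $7,050 excess over $355,800 is $1,410; credit = $7,050 − $1,410 = $5,640.
Total: $326 + $5,640 = $5,966.

$5,966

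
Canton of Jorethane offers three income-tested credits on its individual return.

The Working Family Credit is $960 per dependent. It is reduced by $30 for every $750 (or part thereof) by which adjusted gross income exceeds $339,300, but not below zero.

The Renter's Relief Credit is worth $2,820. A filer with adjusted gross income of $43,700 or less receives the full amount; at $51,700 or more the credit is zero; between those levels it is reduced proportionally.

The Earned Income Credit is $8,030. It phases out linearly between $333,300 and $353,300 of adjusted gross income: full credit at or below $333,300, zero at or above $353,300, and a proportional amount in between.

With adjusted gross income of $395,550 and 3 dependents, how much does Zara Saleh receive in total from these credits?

$630

Working Family Credit: base = 3 × $960 = $2,880. income exceeds $339,300 by $56,250, which is 75 full-or-partial $750 increments; reduction = 75 × $30 = $2,250, leaving $630.
Renter's Relief Credit: $395,550 is at or above $51,700, so the credit is $0.
Earned Income Credit: $395,550 is at or above $353,300, so the credit is $0.
Total: $630 + $0 + $0 = $630.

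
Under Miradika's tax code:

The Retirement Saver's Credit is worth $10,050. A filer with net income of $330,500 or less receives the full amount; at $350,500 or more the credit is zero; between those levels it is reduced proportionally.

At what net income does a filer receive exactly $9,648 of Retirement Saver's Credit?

$9,648 is 9,648/10,050 of the full $10,050, so 402/10,050 of the $20,000 range has been used: income = $330,500 + $20,000 × 402/10,050 = $331,300.

$331,300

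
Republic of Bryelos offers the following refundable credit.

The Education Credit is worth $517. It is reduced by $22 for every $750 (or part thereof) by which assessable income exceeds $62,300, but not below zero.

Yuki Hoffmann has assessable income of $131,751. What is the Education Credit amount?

$0

Education Credit: income exceeds $62,300 by $69,451 → 93 increments × $22 = $2,046 ≥ base, so the credit is $0.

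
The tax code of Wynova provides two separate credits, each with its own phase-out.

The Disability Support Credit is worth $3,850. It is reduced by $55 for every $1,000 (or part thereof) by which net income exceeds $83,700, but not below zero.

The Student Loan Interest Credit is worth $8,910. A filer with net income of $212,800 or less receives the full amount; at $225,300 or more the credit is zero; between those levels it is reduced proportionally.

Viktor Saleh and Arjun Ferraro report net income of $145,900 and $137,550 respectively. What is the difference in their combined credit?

$495

Viktor ($145,900): Disability Support Credit: income exceeds $83,700 by $62,200, which is 63 full-or-partial $1,000 increments; reduction = 63 × $55 = $3,465, leaving $385. Student Loan Interest Credit: $145,900 is at or below the $212,800 threshold, so the full $8,910 applies. total $385 + $8,910 = $9,295
Arjun ($137,550): Disability Support Credit: income exceeds $83,700 by $53,850, which is 54 full-or-partial $1,000 increments; reduction = 54 × $55 = $2,970, leaving $880. Student Loan Interest Credit: $137,550 is at or below the $212,800 threshold, so the full $8,910 applies. total $880 + $8,910 = $9,790
Difference: |$9,295 − $9,790| = $495.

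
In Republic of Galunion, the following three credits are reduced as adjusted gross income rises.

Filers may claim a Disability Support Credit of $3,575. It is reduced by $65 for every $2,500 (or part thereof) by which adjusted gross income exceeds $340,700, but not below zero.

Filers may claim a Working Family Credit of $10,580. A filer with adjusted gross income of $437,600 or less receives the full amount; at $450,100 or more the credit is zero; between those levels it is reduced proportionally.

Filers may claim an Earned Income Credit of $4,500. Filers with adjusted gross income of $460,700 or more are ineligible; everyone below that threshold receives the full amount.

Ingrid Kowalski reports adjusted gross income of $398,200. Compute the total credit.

$17,160

Disability Support Credit: income exceeds $340,700 by $57,500, which is 23 full-or-partial $2,500 increments; reduction = 23 × $65 = $1,495, leaving $2,080.
Working Family Credit: $398,200 is at or below the $437,600 threshold, so the full $10,580 applies.
Earned Income Credit: $398,200 is below the $460,700 cutoff, so the full $4,500 applies.
Total: $2,080 + $10,580 + $4,500 = $17,160.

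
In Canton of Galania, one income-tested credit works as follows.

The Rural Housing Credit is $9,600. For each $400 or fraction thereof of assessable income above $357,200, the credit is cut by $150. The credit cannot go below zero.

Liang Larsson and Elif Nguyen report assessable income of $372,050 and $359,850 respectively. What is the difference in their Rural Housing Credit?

Liang ($372,050): Rural Housing Credit: income exceeds $357,200 by $14,850, which is 38 full-or-partial $400 increments; reduction = 38 × $150 = $5,700, leaving $3,900.
Elif ($359,850): Rural Housing Credit: income exceeds $357,200 by $2,650, which is 7 full-or-partial $400 increments; reduction = 7 × $150 = $1,050, leaving $8,550.
Difference: |$3,900 − $8,550| = $4,650.

$4,650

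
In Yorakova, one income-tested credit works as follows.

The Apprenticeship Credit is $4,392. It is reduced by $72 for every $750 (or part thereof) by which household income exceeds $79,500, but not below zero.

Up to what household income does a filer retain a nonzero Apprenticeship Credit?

$124,500

After 60 increments the reduction is 60 × $72 = $4,320, leaving $72; one more increment wipes it out. Increment 60 ends at excess 60 × $750 = $45,000, so the highest qualifying income is $79,500 + $45,000 = $124,500.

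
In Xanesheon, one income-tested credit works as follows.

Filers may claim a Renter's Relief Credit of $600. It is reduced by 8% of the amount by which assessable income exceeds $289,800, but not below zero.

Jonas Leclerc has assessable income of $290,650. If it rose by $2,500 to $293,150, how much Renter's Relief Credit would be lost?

$200

At $290,650 — 8% of the $850 excess over $289,800 is $68; credit = $600 − $68 = $532.
At $293,150 — 8% of the $3,350 excess over $289,800 is $268; credit = $600 − $268 = $332.
Lost: $532 − $332 = $200.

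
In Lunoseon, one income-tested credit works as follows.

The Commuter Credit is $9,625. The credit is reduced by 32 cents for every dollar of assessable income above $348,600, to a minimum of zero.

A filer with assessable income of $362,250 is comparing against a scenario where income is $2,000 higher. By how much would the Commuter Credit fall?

At $362,250 — 32% of the $13,650 excess over $348,600 is $4,368; credit = $9,625 − $4,368 = $5,257.
At $364,250 — 32% of the $15,650 excess over $348,600 is $5,008; credit = $9,625 − $5,008 = $4,617.
Lost: $5,257 − $4,617 = $640.

$640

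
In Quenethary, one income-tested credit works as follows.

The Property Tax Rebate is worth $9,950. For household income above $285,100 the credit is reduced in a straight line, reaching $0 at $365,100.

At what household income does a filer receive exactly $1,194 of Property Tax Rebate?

$355,500

$1,194 is 1,194/9,950 of the full $9,950, so 8,756/9,950 of the $80,000 range has been used: income = $285,100 + $80,000 × 8,756/9,950 = $355,500.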